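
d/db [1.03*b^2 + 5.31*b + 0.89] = 2.06*b + 5.31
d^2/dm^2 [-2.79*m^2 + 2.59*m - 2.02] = -5.58000000000000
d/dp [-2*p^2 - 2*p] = -4*p - 2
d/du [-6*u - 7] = -6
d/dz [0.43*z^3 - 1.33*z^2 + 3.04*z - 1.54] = 1.29*z^2 - 2.66*z + 3.04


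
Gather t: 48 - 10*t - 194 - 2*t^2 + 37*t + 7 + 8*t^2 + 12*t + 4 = 6*t^2 + 39*t - 135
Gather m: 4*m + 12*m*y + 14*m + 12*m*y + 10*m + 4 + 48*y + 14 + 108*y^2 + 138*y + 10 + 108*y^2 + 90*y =m*(24*y + 28) + 216*y^2 + 276*y + 28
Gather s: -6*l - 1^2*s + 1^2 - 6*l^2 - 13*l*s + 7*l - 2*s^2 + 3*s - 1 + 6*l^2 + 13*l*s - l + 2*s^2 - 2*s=0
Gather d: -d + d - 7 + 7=0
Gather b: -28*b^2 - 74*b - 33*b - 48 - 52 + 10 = -28*b^2 - 107*b - 90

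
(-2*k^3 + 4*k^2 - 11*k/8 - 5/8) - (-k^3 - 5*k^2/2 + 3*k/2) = -k^3 + 13*k^2/2 - 23*k/8 - 5/8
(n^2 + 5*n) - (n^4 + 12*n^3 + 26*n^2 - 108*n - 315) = -n^4 - 12*n^3 - 25*n^2 + 113*n + 315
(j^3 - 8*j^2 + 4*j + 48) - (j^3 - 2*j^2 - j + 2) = -6*j^2 + 5*j + 46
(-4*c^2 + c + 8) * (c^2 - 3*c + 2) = -4*c^4 + 13*c^3 - 3*c^2 - 22*c + 16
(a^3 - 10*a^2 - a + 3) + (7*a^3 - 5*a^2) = 8*a^3 - 15*a^2 - a + 3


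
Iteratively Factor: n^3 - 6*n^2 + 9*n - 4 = (n - 1)*(n^2 - 5*n + 4) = (n - 4)*(n - 1)*(n - 1)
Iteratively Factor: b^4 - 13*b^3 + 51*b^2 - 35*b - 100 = (b + 1)*(b^3 - 14*b^2 + 65*b - 100) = (b - 4)*(b + 1)*(b^2 - 10*b + 25) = (b - 5)*(b - 4)*(b + 1)*(b - 5)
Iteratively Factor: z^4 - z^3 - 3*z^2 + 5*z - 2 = (z - 1)*(z^3 - 3*z + 2) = (z - 1)^2*(z^2 + z - 2) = (z - 1)^3*(z + 2)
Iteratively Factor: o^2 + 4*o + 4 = (o + 2)*(o + 2)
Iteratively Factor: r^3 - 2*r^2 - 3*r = (r)*(r^2 - 2*r - 3) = r*(r + 1)*(r - 3)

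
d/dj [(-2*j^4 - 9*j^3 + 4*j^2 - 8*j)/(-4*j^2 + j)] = 2*(8*j^3 + 15*j^2 - 9*j - 14)/(16*j^2 - 8*j + 1)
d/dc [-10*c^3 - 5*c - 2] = -30*c^2 - 5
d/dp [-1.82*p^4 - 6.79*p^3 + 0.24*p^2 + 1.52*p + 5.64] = -7.28*p^3 - 20.37*p^2 + 0.48*p + 1.52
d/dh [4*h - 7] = 4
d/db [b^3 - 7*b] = 3*b^2 - 7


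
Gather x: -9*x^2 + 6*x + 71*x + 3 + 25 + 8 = -9*x^2 + 77*x + 36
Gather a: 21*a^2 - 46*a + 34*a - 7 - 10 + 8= 21*a^2 - 12*a - 9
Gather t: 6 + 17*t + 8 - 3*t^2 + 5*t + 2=-3*t^2 + 22*t + 16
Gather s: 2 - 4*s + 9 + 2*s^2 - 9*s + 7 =2*s^2 - 13*s + 18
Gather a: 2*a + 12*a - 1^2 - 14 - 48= 14*a - 63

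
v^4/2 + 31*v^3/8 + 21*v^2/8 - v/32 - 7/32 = (v/2 + 1/4)*(v - 1/4)*(v + 1/2)*(v + 7)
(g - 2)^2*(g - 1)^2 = g^4 - 6*g^3 + 13*g^2 - 12*g + 4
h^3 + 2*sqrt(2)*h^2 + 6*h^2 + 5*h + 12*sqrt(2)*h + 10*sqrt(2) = (h + 1)*(h + 5)*(h + 2*sqrt(2))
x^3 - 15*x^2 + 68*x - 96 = (x - 8)*(x - 4)*(x - 3)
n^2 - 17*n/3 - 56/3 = (n - 8)*(n + 7/3)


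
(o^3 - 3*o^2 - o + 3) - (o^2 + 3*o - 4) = o^3 - 4*o^2 - 4*o + 7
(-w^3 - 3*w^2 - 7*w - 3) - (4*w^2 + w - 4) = -w^3 - 7*w^2 - 8*w + 1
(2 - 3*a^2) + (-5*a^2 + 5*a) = -8*a^2 + 5*a + 2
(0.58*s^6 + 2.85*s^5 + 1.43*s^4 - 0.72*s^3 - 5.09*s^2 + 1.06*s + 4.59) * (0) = 0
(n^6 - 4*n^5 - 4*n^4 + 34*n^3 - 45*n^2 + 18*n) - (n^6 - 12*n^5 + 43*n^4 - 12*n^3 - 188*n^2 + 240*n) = 8*n^5 - 47*n^4 + 46*n^3 + 143*n^2 - 222*n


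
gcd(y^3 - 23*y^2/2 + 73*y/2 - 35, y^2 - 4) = y - 2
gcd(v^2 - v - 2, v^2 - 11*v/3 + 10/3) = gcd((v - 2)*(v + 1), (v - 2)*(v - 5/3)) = v - 2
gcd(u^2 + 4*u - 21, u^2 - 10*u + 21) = u - 3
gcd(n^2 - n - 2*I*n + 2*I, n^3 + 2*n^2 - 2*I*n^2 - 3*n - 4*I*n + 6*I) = n^2 + n*(-1 - 2*I) + 2*I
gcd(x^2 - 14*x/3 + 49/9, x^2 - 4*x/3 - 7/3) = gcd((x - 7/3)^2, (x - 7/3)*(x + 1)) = x - 7/3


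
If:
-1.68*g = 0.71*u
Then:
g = -0.422619047619048*u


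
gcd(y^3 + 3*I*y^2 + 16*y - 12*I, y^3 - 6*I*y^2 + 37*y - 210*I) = y + 6*I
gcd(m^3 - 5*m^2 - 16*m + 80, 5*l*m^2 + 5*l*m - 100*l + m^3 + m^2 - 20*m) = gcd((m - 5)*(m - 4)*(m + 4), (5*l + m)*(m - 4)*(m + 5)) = m - 4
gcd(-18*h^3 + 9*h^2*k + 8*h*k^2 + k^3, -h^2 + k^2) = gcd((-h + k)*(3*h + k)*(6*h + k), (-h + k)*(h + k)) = h - k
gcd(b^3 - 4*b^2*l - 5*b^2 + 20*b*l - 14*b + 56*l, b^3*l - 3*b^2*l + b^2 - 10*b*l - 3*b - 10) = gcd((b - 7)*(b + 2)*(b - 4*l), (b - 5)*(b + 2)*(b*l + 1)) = b + 2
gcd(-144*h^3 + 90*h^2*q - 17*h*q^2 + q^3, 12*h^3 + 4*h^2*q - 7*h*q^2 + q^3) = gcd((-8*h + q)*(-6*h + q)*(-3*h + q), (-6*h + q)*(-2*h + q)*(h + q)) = -6*h + q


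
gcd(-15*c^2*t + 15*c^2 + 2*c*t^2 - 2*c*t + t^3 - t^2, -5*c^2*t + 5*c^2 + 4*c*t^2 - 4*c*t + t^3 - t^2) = 5*c*t - 5*c + t^2 - t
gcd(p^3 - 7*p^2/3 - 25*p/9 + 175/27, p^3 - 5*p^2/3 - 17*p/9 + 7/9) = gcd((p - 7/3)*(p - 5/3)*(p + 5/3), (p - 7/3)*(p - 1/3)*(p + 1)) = p - 7/3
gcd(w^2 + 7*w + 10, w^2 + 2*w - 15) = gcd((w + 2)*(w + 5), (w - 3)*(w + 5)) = w + 5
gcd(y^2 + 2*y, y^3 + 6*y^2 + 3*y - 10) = y + 2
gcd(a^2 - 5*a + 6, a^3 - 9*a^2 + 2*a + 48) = a - 3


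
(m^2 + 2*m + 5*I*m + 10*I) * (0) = 0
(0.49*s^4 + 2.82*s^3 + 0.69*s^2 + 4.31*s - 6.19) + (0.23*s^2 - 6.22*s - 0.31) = 0.49*s^4 + 2.82*s^3 + 0.92*s^2 - 1.91*s - 6.5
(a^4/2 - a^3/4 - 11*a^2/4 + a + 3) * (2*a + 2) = a^5 + a^4/2 - 6*a^3 - 7*a^2/2 + 8*a + 6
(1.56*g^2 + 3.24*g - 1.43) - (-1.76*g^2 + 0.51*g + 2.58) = 3.32*g^2 + 2.73*g - 4.01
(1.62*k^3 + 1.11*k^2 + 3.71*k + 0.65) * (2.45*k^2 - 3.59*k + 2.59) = 3.969*k^5 - 3.0963*k^4 + 9.3004*k^3 - 8.8515*k^2 + 7.2754*k + 1.6835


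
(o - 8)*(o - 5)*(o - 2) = o^3 - 15*o^2 + 66*o - 80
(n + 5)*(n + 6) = n^2 + 11*n + 30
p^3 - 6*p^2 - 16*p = p*(p - 8)*(p + 2)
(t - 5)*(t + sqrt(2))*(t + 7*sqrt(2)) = t^3 - 5*t^2 + 8*sqrt(2)*t^2 - 40*sqrt(2)*t + 14*t - 70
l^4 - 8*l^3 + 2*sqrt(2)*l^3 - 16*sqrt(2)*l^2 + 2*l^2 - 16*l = l*(l - 8)*(l + sqrt(2))^2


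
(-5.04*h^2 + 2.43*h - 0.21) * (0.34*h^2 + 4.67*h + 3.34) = -1.7136*h^4 - 22.7106*h^3 - 5.5569*h^2 + 7.1355*h - 0.7014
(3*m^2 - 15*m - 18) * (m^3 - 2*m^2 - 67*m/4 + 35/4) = 3*m^5 - 21*m^4 - 153*m^3/4 + 627*m^2/2 + 681*m/4 - 315/2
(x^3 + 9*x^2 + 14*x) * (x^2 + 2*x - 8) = x^5 + 11*x^4 + 24*x^3 - 44*x^2 - 112*x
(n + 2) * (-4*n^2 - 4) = -4*n^3 - 8*n^2 - 4*n - 8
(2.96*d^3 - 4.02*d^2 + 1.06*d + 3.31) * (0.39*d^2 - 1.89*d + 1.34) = 1.1544*d^5 - 7.1622*d^4 + 11.9776*d^3 - 6.0993*d^2 - 4.8355*d + 4.4354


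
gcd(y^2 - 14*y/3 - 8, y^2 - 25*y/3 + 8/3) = 1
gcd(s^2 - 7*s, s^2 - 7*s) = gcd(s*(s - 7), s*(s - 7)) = s^2 - 7*s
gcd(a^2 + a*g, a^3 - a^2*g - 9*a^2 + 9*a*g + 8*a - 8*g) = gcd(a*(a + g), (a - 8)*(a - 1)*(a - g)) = 1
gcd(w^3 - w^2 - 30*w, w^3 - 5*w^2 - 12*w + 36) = w - 6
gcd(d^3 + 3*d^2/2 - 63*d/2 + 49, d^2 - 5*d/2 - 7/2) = d - 7/2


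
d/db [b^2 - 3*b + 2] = 2*b - 3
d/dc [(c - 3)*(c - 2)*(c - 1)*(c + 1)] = 4*c^3 - 15*c^2 + 10*c + 5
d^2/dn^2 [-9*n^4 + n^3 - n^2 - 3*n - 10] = -108*n^2 + 6*n - 2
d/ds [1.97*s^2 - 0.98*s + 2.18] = 3.94*s - 0.98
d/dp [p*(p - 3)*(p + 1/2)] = 3*p^2 - 5*p - 3/2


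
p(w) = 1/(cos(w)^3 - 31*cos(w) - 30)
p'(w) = (3*sin(w)*cos(w)^2 - 31*sin(w))/(cos(w)^3 - 31*cos(w) - 30)^2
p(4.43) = -0.05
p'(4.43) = 0.06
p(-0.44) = -0.02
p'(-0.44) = 0.00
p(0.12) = -0.02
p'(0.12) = -0.00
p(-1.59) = -0.03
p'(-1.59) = 0.04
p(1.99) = -0.06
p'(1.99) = -0.09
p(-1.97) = -0.06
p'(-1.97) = 0.09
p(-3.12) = -153.20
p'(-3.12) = 14190.05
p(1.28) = -0.03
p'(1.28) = -0.02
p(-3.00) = -3.56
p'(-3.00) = 50.32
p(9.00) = -0.40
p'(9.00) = -1.86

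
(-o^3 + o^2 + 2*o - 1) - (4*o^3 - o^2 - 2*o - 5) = -5*o^3 + 2*o^2 + 4*o + 4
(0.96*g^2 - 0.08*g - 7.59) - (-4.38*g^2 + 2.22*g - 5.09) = 5.34*g^2 - 2.3*g - 2.5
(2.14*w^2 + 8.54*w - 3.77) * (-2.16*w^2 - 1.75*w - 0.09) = -4.6224*w^4 - 22.1914*w^3 - 6.9944*w^2 + 5.8289*w + 0.3393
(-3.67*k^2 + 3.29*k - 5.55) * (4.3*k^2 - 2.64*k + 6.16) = -15.781*k^4 + 23.8358*k^3 - 55.1578*k^2 + 34.9184*k - 34.188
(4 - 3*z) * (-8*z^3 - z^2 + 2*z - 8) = 24*z^4 - 29*z^3 - 10*z^2 + 32*z - 32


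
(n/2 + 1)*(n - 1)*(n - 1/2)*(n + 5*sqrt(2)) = n^4/2 + n^3/4 + 5*sqrt(2)*n^3/2 - 5*n^2/4 + 5*sqrt(2)*n^2/4 - 25*sqrt(2)*n/4 + n/2 + 5*sqrt(2)/2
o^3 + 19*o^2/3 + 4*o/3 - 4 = (o - 2/3)*(o + 1)*(o + 6)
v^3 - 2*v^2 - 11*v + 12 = (v - 4)*(v - 1)*(v + 3)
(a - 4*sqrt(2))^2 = a^2 - 8*sqrt(2)*a + 32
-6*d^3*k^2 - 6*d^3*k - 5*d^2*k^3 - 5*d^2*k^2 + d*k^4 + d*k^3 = k*(-6*d + k)*(d + k)*(d*k + d)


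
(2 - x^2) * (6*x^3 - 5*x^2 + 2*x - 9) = -6*x^5 + 5*x^4 + 10*x^3 - x^2 + 4*x - 18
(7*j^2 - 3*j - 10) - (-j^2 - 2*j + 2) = 8*j^2 - j - 12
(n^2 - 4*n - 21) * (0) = 0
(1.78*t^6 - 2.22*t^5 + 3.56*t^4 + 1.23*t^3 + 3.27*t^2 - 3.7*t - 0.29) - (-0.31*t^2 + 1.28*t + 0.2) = 1.78*t^6 - 2.22*t^5 + 3.56*t^4 + 1.23*t^3 + 3.58*t^2 - 4.98*t - 0.49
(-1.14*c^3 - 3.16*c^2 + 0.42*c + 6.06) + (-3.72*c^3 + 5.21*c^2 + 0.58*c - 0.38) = -4.86*c^3 + 2.05*c^2 + 1.0*c + 5.68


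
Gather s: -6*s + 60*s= 54*s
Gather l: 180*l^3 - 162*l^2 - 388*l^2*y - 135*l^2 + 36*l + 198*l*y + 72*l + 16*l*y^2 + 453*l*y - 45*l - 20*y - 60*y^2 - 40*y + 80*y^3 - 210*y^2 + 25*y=180*l^3 + l^2*(-388*y - 297) + l*(16*y^2 + 651*y + 63) + 80*y^3 - 270*y^2 - 35*y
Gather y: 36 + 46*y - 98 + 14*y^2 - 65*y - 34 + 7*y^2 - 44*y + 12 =21*y^2 - 63*y - 84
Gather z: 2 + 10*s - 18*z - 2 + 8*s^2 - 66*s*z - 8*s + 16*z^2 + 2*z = 8*s^2 + 2*s + 16*z^2 + z*(-66*s - 16)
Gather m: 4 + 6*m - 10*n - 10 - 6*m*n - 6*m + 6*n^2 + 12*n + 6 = -6*m*n + 6*n^2 + 2*n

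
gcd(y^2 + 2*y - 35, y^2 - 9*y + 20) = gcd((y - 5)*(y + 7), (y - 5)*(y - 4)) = y - 5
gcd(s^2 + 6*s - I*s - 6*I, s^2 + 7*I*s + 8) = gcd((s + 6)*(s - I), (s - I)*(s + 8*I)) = s - I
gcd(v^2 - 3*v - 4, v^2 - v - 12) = v - 4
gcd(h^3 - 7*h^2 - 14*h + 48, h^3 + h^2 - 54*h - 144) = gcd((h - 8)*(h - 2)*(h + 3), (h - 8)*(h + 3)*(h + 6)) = h^2 - 5*h - 24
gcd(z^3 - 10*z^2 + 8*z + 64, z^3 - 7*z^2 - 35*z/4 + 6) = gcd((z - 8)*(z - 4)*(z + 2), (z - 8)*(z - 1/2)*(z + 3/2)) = z - 8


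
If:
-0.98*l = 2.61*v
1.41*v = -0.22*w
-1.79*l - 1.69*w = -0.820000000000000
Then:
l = 0.14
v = -0.05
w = 0.34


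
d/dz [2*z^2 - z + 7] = 4*z - 1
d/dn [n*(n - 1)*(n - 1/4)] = 3*n^2 - 5*n/2 + 1/4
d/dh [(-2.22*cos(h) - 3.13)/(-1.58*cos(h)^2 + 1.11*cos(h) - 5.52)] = (3.5076*cos(h)^2 + 9.8908*cos(h) - 15.7287)*sin(h)/(2.4964*cos(h)^4 - 3.5076*cos(h)^3 + 18.6753*cos(h)^2 - 12.2544*cos(h) + 30.4704)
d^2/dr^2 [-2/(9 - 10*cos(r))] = 20*(10*sin(r)^2 - 9*cos(r) + 10)/(10*cos(r) - 9)^3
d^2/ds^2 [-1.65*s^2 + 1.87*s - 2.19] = -3.30000000000000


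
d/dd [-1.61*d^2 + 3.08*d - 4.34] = 3.08 - 3.22*d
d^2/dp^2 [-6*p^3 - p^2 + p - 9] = -36*p - 2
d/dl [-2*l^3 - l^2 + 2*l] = -6*l^2 - 2*l + 2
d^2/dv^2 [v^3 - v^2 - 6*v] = 6*v - 2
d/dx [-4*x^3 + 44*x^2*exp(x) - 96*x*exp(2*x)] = 44*x^2*exp(x) - 12*x^2 - 192*x*exp(2*x) + 88*x*exp(x) - 96*exp(2*x)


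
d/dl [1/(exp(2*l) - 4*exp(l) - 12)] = 2*(2 - exp(l))*exp(l)/(-exp(2*l) + 4*exp(l) + 12)^2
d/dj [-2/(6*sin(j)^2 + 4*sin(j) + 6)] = 2*(3*sin(j) + 1)*cos(j)/(3*sin(j)^2 + 2*sin(j) + 3)^2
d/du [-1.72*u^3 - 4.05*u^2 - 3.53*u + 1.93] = -5.16*u^2 - 8.1*u - 3.53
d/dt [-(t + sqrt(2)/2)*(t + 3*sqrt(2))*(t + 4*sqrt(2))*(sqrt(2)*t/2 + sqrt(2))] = -2*sqrt(2)*t^3 - 45*t^2/2 - 3*sqrt(2)*t^2 - 31*sqrt(2)*t - 30*t - 31*sqrt(2) - 12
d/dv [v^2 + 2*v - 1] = 2*v + 2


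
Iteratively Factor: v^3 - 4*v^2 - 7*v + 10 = (v + 2)*(v^2 - 6*v + 5) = (v - 5)*(v + 2)*(v - 1)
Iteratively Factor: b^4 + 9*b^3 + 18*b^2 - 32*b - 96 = (b + 4)*(b^3 + 5*b^2 - 2*b - 24) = (b - 2)*(b + 4)*(b^2 + 7*b + 12) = (b - 2)*(b + 4)^2*(b + 3)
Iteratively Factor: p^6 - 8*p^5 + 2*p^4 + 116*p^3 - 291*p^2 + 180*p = (p - 1)*(p^5 - 7*p^4 - 5*p^3 + 111*p^2 - 180*p) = (p - 3)*(p - 1)*(p^4 - 4*p^3 - 17*p^2 + 60*p) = p*(p - 3)*(p - 1)*(p^3 - 4*p^2 - 17*p + 60) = p*(p - 3)^2*(p - 1)*(p^2 - p - 20) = p*(p - 5)*(p - 3)^2*(p - 1)*(p + 4)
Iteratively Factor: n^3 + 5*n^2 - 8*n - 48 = (n + 4)*(n^2 + n - 12) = (n - 3)*(n + 4)*(n + 4)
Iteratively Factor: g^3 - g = (g + 1)*(g^2 - g) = g*(g + 1)*(g - 1)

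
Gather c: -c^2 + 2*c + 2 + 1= -c^2 + 2*c + 3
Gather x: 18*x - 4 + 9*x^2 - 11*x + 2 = 9*x^2 + 7*x - 2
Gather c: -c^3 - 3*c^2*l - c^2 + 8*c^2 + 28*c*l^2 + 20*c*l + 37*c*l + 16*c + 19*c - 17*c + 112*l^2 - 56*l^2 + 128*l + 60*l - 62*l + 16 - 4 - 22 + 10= -c^3 + c^2*(7 - 3*l) + c*(28*l^2 + 57*l + 18) + 56*l^2 + 126*l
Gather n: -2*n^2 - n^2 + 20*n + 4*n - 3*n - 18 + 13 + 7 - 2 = -3*n^2 + 21*n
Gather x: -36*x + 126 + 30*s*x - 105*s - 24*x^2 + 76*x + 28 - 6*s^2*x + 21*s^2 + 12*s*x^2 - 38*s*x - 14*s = 21*s^2 - 119*s + x^2*(12*s - 24) + x*(-6*s^2 - 8*s + 40) + 154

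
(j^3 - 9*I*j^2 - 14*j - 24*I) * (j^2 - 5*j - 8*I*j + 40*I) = j^5 - 5*j^4 - 17*I*j^4 - 86*j^3 + 85*I*j^3 + 430*j^2 + 88*I*j^2 - 192*j - 440*I*j + 960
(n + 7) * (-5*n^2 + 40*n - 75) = -5*n^3 + 5*n^2 + 205*n - 525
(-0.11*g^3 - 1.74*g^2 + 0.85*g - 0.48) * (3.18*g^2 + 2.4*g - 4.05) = -0.3498*g^5 - 5.7972*g^4 - 1.0275*g^3 + 7.5606*g^2 - 4.5945*g + 1.944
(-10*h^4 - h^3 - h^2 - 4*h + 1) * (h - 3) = -10*h^5 + 29*h^4 + 2*h^3 - h^2 + 13*h - 3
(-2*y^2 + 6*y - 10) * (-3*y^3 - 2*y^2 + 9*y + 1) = 6*y^5 - 14*y^4 + 72*y^2 - 84*y - 10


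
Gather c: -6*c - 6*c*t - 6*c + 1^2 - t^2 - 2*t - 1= c*(-6*t - 12) - t^2 - 2*t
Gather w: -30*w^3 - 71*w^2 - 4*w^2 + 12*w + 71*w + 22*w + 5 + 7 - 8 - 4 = -30*w^3 - 75*w^2 + 105*w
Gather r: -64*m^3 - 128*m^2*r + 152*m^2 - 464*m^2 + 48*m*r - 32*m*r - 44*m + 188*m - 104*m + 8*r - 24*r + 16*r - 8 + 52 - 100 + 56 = -64*m^3 - 312*m^2 + 40*m + r*(-128*m^2 + 16*m)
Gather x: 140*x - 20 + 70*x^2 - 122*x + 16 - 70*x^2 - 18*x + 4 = 0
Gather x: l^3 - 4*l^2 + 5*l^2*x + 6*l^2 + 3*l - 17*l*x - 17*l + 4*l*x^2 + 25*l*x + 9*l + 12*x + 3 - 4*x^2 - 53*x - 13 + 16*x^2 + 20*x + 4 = l^3 + 2*l^2 - 5*l + x^2*(4*l + 12) + x*(5*l^2 + 8*l - 21) - 6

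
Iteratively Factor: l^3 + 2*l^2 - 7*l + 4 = (l - 1)*(l^2 + 3*l - 4) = (l - 1)*(l + 4)*(l - 1)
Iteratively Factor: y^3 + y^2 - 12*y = (y + 4)*(y^2 - 3*y) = (y - 3)*(y + 4)*(y)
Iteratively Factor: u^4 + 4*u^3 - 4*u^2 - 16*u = (u + 4)*(u^3 - 4*u) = (u - 2)*(u + 4)*(u^2 + 2*u) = (u - 2)*(u + 2)*(u + 4)*(u)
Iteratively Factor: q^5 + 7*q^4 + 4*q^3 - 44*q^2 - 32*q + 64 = (q + 2)*(q^4 + 5*q^3 - 6*q^2 - 32*q + 32) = (q - 1)*(q + 2)*(q^3 + 6*q^2 - 32) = (q - 1)*(q + 2)*(q + 4)*(q^2 + 2*q - 8) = (q - 1)*(q + 2)*(q + 4)^2*(q - 2)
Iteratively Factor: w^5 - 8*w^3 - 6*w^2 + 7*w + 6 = (w - 3)*(w^4 + 3*w^3 + w^2 - 3*w - 2) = (w - 3)*(w + 2)*(w^3 + w^2 - w - 1) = (w - 3)*(w + 1)*(w + 2)*(w^2 - 1) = (w - 3)*(w - 1)*(w + 1)*(w + 2)*(w + 1)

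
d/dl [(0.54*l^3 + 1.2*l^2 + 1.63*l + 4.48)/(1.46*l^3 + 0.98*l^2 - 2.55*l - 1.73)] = (-1.2228*l^4 - 7.5136*l^3 - 27.0824*l^2 - 12.9328*l + 8.6041)/(2.1316*l^6 + 2.8616*l^5 - 6.4856*l^4 - 10.0496*l^3 + 3.1117*l^2 + 8.823*l + 2.9929)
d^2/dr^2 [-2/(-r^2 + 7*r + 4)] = 4*(r^2 - 7*r - (2*r - 7)^2 - 4)/(-r^2 + 7*r + 4)^3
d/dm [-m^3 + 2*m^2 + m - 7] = -3*m^2 + 4*m + 1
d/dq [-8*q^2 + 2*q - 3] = 2 - 16*q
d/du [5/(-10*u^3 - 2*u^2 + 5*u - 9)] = 5*(30*u^2 + 4*u - 5)/(10*u^3 + 2*u^2 - 5*u + 9)^2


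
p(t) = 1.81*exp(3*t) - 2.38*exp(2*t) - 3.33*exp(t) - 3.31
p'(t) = 5.43*exp(3*t) - 4.76*exp(2*t) - 3.33*exp(t) = (5.43*exp(2*t) - 4.76*exp(t) - 3.33)*exp(t)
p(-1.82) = -3.90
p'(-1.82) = -0.64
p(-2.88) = -3.50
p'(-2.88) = -0.20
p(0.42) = -7.51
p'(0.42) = 3.05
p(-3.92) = -3.38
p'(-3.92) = -0.07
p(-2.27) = -3.68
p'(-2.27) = -0.39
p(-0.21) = -6.61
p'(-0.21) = -2.93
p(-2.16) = -3.72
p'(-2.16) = -0.44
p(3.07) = 16914.35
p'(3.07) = 52000.89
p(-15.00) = -3.31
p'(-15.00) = 0.00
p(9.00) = 962851017776.13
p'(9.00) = 2888709378031.40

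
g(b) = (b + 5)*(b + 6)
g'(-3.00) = 5.00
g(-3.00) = 6.00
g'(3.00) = 17.00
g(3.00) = 72.00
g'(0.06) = 11.12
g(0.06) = 30.66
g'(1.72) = 14.44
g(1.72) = 51.88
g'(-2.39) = 6.22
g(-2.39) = 9.42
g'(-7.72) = -4.44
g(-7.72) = 4.68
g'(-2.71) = 5.58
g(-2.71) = 7.53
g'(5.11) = 21.22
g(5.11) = 112.32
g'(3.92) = 18.84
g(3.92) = 88.49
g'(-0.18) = 10.64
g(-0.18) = 28.05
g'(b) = 2*b + 11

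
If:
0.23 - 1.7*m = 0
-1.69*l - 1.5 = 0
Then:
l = -0.89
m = 0.14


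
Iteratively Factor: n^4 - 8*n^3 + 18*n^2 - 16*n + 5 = (n - 1)*(n^3 - 7*n^2 + 11*n - 5) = (n - 1)^2*(n^2 - 6*n + 5) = (n - 5)*(n - 1)^2*(n - 1)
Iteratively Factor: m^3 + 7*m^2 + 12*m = (m)*(m^2 + 7*m + 12) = m*(m + 4)*(m + 3)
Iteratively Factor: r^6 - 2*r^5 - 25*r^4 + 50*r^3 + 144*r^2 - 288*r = (r + 3)*(r^5 - 5*r^4 - 10*r^3 + 80*r^2 - 96*r) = (r + 3)*(r + 4)*(r^4 - 9*r^3 + 26*r^2 - 24*r) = (r - 2)*(r + 3)*(r + 4)*(r^3 - 7*r^2 + 12*r) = r*(r - 2)*(r + 3)*(r + 4)*(r^2 - 7*r + 12) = r*(r - 3)*(r - 2)*(r + 3)*(r + 4)*(r - 4)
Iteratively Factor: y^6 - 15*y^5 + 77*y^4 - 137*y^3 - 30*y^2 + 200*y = (y - 5)*(y^5 - 10*y^4 + 27*y^3 - 2*y^2 - 40*y) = y*(y - 5)*(y^4 - 10*y^3 + 27*y^2 - 2*y - 40) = y*(y - 5)*(y - 2)*(y^3 - 8*y^2 + 11*y + 20) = y*(y - 5)^2*(y - 2)*(y^2 - 3*y - 4) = y*(y - 5)^2*(y - 4)*(y - 2)*(y + 1)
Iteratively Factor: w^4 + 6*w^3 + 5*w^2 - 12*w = (w + 3)*(w^3 + 3*w^2 - 4*w) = (w - 1)*(w + 3)*(w^2 + 4*w) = w*(w - 1)*(w + 3)*(w + 4)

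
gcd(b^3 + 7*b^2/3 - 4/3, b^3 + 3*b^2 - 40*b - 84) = b + 2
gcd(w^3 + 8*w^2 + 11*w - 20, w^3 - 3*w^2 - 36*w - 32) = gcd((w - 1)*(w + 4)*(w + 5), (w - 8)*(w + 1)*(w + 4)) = w + 4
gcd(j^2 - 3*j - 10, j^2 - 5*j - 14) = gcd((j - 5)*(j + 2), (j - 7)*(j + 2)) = j + 2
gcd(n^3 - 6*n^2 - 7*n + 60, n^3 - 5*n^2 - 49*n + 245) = n - 5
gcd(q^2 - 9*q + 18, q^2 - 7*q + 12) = q - 3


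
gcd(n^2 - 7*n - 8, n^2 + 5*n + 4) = n + 1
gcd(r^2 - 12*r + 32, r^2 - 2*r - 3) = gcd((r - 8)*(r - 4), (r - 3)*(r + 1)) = 1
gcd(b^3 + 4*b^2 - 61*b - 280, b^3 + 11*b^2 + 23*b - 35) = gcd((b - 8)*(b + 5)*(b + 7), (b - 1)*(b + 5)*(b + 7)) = b^2 + 12*b + 35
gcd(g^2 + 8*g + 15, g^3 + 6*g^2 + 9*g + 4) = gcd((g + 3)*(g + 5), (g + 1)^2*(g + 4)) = 1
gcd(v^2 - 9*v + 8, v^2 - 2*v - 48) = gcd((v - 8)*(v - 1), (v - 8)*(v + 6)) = v - 8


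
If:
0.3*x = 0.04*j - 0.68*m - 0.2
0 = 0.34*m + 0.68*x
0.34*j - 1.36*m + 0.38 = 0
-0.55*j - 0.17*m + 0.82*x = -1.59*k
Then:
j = -3.76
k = -1.54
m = -0.66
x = 0.33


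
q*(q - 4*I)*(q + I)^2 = q^4 - 2*I*q^3 + 7*q^2 + 4*I*q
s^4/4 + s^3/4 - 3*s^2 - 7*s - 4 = (s/4 + 1/2)*(s - 4)*(s + 1)*(s + 2)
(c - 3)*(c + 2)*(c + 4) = c^3 + 3*c^2 - 10*c - 24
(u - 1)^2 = u^2 - 2*u + 1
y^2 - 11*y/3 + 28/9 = (y - 7/3)*(y - 4/3)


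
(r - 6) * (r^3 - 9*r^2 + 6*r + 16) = r^4 - 15*r^3 + 60*r^2 - 20*r - 96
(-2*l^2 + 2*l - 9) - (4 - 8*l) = -2*l^2 + 10*l - 13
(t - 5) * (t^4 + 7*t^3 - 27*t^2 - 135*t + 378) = t^5 + 2*t^4 - 62*t^3 + 1053*t - 1890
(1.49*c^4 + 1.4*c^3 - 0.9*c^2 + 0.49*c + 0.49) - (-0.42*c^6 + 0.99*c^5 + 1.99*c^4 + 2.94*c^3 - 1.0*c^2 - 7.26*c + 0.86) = 0.42*c^6 - 0.99*c^5 - 0.5*c^4 - 1.54*c^3 + 0.1*c^2 + 7.75*c - 0.37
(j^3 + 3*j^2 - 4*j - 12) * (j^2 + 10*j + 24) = j^5 + 13*j^4 + 50*j^3 + 20*j^2 - 216*j - 288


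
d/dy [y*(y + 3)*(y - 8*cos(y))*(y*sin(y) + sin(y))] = y*(y + 1)*(y + 3)*(8*sin(y) + 1)*sin(y) + y*(y + 1)*(y - 8*cos(y))*sin(y) + y*(y + 3)*(y - 8*cos(y))*(y*cos(y) + sqrt(2)*sin(y + pi/4)) + (y + 1)*(y + 3)*(y - 8*cos(y))*sin(y)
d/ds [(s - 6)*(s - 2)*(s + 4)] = 3*s^2 - 8*s - 20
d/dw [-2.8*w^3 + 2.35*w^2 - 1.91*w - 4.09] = -8.4*w^2 + 4.7*w - 1.91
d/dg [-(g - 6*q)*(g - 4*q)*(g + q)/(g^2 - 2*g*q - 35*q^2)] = (-g^4 + 4*g^3*q + 101*g^2*q^2 - 582*g*q^3 + 442*q^4)/(g^4 - 4*g^3*q - 66*g^2*q^2 + 140*g*q^3 + 1225*q^4)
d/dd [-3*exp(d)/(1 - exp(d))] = -3*exp(d)/(exp(2*d) - 2*exp(d) + 1)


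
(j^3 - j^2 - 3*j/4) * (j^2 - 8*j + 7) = j^5 - 9*j^4 + 57*j^3/4 - j^2 - 21*j/4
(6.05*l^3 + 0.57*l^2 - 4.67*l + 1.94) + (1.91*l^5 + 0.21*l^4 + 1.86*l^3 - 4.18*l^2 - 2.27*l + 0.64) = 1.91*l^5 + 0.21*l^4 + 7.91*l^3 - 3.61*l^2 - 6.94*l + 2.58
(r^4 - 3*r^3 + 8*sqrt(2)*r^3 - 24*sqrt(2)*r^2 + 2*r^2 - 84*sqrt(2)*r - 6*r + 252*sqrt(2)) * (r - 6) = r^5 - 9*r^4 + 8*sqrt(2)*r^4 - 72*sqrt(2)*r^3 + 20*r^3 - 18*r^2 + 60*sqrt(2)*r^2 + 36*r + 756*sqrt(2)*r - 1512*sqrt(2)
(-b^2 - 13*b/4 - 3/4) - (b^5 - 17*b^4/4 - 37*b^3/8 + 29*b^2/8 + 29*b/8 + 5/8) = -b^5 + 17*b^4/4 + 37*b^3/8 - 37*b^2/8 - 55*b/8 - 11/8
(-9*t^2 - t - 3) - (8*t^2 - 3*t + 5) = -17*t^2 + 2*t - 8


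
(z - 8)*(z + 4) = z^2 - 4*z - 32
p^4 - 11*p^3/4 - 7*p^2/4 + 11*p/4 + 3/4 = (p - 3)*(p - 1)*(p + 1/4)*(p + 1)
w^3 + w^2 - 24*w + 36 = (w - 3)*(w - 2)*(w + 6)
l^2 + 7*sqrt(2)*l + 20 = (l + 2*sqrt(2))*(l + 5*sqrt(2))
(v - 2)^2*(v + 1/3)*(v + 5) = v^4 + 4*v^3/3 - 47*v^2/3 + 44*v/3 + 20/3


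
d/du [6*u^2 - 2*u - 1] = 12*u - 2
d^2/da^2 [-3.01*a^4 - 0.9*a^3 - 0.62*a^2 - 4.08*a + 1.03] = -36.12*a^2 - 5.4*a - 1.24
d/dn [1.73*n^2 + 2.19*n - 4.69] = 3.46*n + 2.19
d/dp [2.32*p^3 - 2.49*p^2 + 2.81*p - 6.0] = 6.96*p^2 - 4.98*p + 2.81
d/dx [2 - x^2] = -2*x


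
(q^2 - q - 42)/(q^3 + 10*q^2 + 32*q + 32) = (q^2 - q - 42)/(q^3 + 10*q^2 + 32*q + 32)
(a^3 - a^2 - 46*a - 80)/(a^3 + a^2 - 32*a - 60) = (a - 8)/(a - 6)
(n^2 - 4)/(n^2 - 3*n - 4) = (4 - n^2)/(-n^2 + 3*n + 4)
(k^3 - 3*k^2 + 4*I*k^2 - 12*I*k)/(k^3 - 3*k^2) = (k + 4*I)/k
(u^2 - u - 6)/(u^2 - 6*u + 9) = (u + 2)/(u - 3)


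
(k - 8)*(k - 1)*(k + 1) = k^3 - 8*k^2 - k + 8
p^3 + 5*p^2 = p^2*(p + 5)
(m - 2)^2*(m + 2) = m^3 - 2*m^2 - 4*m + 8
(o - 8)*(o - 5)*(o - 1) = o^3 - 14*o^2 + 53*o - 40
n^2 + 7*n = n*(n + 7)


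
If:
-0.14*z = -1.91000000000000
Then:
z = 13.64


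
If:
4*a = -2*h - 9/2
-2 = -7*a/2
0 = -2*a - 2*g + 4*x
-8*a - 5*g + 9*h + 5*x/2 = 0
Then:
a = 4/7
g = -321/35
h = -95/28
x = -43/10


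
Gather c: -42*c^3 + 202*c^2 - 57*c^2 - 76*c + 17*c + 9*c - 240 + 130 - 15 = -42*c^3 + 145*c^2 - 50*c - 125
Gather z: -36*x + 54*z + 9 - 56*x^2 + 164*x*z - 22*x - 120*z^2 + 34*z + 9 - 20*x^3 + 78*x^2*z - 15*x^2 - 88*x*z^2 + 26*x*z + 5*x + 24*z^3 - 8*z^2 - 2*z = -20*x^3 - 71*x^2 - 53*x + 24*z^3 + z^2*(-88*x - 128) + z*(78*x^2 + 190*x + 86) + 18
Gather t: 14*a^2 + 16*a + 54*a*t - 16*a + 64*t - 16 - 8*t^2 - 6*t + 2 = 14*a^2 - 8*t^2 + t*(54*a + 58) - 14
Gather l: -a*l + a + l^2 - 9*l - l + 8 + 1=a + l^2 + l*(-a - 10) + 9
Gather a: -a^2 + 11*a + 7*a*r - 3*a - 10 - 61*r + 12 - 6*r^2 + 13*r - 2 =-a^2 + a*(7*r + 8) - 6*r^2 - 48*r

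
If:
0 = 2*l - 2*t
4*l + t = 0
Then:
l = 0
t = 0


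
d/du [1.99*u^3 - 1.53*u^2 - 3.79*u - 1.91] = 5.97*u^2 - 3.06*u - 3.79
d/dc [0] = 0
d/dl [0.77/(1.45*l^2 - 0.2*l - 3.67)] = (0.154 - 2.233*l)/(-1.45*l^2 + 0.2*l + 3.67)^2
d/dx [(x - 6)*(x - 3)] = 2*x - 9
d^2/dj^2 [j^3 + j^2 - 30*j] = 6*j + 2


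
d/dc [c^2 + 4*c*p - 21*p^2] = 2*c + 4*p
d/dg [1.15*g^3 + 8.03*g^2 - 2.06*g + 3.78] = 3.45*g^2 + 16.06*g - 2.06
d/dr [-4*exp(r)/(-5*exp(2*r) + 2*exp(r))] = -20*exp(r)/(5*exp(r) - 2)^2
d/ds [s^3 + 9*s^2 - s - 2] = 3*s^2 + 18*s - 1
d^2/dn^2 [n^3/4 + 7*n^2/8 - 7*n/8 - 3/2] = 3*n/2 + 7/4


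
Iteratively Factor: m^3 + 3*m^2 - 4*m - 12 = (m + 2)*(m^2 + m - 6) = (m - 2)*(m + 2)*(m + 3)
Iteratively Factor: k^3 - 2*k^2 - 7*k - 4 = (k + 1)*(k^2 - 3*k - 4) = (k + 1)^2*(k - 4)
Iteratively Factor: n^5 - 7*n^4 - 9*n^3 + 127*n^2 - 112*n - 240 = (n - 5)*(n^4 - 2*n^3 - 19*n^2 + 32*n + 48) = (n - 5)*(n - 4)*(n^3 + 2*n^2 - 11*n - 12) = (n - 5)*(n - 4)*(n + 1)*(n^2 + n - 12) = (n - 5)*(n - 4)*(n + 1)*(n + 4)*(n - 3)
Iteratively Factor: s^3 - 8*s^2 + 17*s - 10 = (s - 5)*(s^2 - 3*s + 2) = (s - 5)*(s - 2)*(s - 1)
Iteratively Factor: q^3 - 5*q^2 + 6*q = (q - 3)*(q^2 - 2*q) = q*(q - 3)*(q - 2)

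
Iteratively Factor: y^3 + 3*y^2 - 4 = (y + 2)*(y^2 + y - 2) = (y - 1)*(y + 2)*(y + 2)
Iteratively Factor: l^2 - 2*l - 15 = (l + 3)*(l - 5)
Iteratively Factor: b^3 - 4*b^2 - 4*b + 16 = (b - 2)*(b^2 - 2*b - 8) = (b - 4)*(b - 2)*(b + 2)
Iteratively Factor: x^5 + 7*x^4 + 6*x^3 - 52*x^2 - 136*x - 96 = (x - 3)*(x^4 + 10*x^3 + 36*x^2 + 56*x + 32) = (x - 3)*(x + 4)*(x^3 + 6*x^2 + 12*x + 8) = (x - 3)*(x + 2)*(x + 4)*(x^2 + 4*x + 4) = (x - 3)*(x + 2)^2*(x + 4)*(x + 2)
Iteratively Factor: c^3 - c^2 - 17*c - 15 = (c + 3)*(c^2 - 4*c - 5) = (c + 1)*(c + 3)*(c - 5)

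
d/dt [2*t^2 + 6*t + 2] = 4*t + 6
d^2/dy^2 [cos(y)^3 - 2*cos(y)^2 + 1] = -3*cos(y)/4 + 4*cos(2*y) - 9*cos(3*y)/4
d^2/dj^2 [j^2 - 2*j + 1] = 2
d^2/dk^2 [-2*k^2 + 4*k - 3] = -4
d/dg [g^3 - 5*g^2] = g*(3*g - 10)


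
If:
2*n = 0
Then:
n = 0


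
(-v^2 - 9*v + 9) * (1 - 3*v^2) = 3*v^4 + 27*v^3 - 28*v^2 - 9*v + 9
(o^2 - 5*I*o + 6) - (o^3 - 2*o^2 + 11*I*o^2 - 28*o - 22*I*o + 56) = -o^3 + 3*o^2 - 11*I*o^2 + 28*o + 17*I*o - 50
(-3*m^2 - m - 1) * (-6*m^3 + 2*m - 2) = 18*m^5 + 6*m^4 + 4*m^2 + 2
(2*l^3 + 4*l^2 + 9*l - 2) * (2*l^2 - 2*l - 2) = 4*l^5 + 4*l^4 + 6*l^3 - 30*l^2 - 14*l + 4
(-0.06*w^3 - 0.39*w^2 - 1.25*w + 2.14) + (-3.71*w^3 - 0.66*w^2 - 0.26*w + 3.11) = -3.77*w^3 - 1.05*w^2 - 1.51*w + 5.25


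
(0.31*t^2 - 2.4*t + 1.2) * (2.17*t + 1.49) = 0.6727*t^3 - 4.7461*t^2 - 0.972*t + 1.788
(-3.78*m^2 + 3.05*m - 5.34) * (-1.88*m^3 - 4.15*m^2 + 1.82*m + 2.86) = 7.1064*m^5 + 9.953*m^4 - 9.4979*m^3 + 16.9012*m^2 - 0.995800000000001*m - 15.2724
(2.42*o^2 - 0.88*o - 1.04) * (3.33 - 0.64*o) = -1.5488*o^3 + 8.6218*o^2 - 2.2648*o - 3.4632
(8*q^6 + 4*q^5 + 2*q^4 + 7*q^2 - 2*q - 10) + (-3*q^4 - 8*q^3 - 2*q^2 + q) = 8*q^6 + 4*q^5 - q^4 - 8*q^3 + 5*q^2 - q - 10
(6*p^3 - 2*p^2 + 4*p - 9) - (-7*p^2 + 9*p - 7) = 6*p^3 + 5*p^2 - 5*p - 2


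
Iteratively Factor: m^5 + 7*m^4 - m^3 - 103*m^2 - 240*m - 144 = (m + 4)*(m^4 + 3*m^3 - 13*m^2 - 51*m - 36) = (m - 4)*(m + 4)*(m^3 + 7*m^2 + 15*m + 9) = (m - 4)*(m + 1)*(m + 4)*(m^2 + 6*m + 9) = (m - 4)*(m + 1)*(m + 3)*(m + 4)*(m + 3)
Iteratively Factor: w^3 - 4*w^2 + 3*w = (w)*(w^2 - 4*w + 3) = w*(w - 1)*(w - 3)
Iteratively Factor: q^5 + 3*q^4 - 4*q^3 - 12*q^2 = (q + 3)*(q^4 - 4*q^2) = (q + 2)*(q + 3)*(q^3 - 2*q^2) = q*(q + 2)*(q + 3)*(q^2 - 2*q) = q^2*(q + 2)*(q + 3)*(q - 2)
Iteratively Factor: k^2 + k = (k)*(k + 1)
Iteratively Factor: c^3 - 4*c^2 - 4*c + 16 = (c - 2)*(c^2 - 2*c - 8) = (c - 2)*(c + 2)*(c - 4)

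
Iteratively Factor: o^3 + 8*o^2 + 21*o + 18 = (o + 3)*(o^2 + 5*o + 6) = (o + 2)*(o + 3)*(o + 3)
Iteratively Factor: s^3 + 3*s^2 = (s + 3)*(s^2) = s*(s + 3)*(s)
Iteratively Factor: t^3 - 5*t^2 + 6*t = (t - 2)*(t^2 - 3*t) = (t - 3)*(t - 2)*(t)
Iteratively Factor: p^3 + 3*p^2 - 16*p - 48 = (p - 4)*(p^2 + 7*p + 12) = (p - 4)*(p + 3)*(p + 4)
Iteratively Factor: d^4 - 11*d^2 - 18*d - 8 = (d + 1)*(d^3 - d^2 - 10*d - 8) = (d + 1)^2*(d^2 - 2*d - 8) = (d - 4)*(d + 1)^2*(d + 2)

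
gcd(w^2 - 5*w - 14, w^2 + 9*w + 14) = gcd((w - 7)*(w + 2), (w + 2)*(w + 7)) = w + 2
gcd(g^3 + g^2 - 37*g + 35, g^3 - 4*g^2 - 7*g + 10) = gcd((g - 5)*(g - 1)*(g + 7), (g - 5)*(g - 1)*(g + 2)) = g^2 - 6*g + 5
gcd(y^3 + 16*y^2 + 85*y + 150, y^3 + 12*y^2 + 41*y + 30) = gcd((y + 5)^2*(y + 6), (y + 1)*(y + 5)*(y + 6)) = y^2 + 11*y + 30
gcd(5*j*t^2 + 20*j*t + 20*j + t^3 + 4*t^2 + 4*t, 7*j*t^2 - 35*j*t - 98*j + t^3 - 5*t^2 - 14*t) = t + 2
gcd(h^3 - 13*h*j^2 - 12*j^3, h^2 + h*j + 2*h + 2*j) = h + j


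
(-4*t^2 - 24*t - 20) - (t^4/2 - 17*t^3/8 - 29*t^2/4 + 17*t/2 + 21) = -t^4/2 + 17*t^3/8 + 13*t^2/4 - 65*t/2 - 41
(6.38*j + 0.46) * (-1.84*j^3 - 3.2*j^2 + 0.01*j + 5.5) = -11.7392*j^4 - 21.2624*j^3 - 1.4082*j^2 + 35.0946*j + 2.53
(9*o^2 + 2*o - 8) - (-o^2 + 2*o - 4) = 10*o^2 - 4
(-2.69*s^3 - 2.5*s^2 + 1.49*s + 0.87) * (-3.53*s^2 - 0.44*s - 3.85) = 9.4957*s^5 + 10.0086*s^4 + 6.1968*s^3 + 5.8983*s^2 - 6.1193*s - 3.3495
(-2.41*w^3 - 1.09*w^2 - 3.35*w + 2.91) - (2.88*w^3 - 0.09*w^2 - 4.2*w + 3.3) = -5.29*w^3 - 1.0*w^2 + 0.85*w - 0.39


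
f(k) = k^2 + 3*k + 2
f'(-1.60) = -0.20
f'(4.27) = 11.54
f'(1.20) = 5.40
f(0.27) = 2.88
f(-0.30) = 1.19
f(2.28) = 14.04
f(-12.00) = 110.00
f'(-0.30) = 2.40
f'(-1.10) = 0.80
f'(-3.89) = -4.78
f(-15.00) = 182.00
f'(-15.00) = -27.00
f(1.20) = 7.04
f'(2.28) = 7.56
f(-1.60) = -0.24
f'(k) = 2*k + 3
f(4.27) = 33.04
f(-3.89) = 5.46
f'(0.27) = 3.54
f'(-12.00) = -21.00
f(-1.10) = -0.09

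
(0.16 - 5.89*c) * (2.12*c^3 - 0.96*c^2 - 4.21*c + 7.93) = -12.4868*c^4 + 5.9936*c^3 + 24.6433*c^2 - 47.3813*c + 1.2688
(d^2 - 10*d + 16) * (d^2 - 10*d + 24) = d^4 - 20*d^3 + 140*d^2 - 400*d + 384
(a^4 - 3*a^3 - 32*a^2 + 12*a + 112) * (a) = a^5 - 3*a^4 - 32*a^3 + 12*a^2 + 112*a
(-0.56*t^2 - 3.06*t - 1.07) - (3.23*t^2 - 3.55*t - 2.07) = -3.79*t^2 + 0.49*t + 1.0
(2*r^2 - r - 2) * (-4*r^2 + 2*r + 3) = -8*r^4 + 8*r^3 + 12*r^2 - 7*r - 6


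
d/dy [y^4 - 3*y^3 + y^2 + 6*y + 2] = 4*y^3 - 9*y^2 + 2*y + 6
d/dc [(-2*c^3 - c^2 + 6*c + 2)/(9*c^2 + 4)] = 2*(-9*c^4 - 39*c^2 - 22*c + 12)/(81*c^4 + 72*c^2 + 16)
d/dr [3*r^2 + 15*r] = 6*r + 15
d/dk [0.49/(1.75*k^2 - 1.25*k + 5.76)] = (0.6125 - 1.715*k)/(1.75*k^2 - 1.25*k + 5.76)^2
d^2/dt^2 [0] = 0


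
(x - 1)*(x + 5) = x^2 + 4*x - 5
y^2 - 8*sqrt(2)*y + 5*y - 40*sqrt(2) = (y + 5)*(y - 8*sqrt(2))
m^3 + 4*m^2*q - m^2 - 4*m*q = m*(m - 1)*(m + 4*q)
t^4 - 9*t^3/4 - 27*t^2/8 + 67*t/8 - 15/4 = (t - 5/2)*(t - 1)*(t - 3/4)*(t + 2)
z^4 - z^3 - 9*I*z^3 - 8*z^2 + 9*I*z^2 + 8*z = z*(z - 1)*(z - 8*I)*(z - I)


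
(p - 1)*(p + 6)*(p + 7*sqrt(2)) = p^3 + 5*p^2 + 7*sqrt(2)*p^2 - 6*p + 35*sqrt(2)*p - 42*sqrt(2)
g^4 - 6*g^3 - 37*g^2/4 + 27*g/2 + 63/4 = (g - 7)*(g - 3/2)*(g + 1)*(g + 3/2)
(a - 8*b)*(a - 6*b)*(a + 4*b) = a^3 - 10*a^2*b - 8*a*b^2 + 192*b^3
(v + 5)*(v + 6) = v^2 + 11*v + 30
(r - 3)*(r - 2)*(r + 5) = r^3 - 19*r + 30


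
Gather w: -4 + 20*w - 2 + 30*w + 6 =50*w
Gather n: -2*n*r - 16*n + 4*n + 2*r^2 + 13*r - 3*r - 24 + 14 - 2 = n*(-2*r - 12) + 2*r^2 + 10*r - 12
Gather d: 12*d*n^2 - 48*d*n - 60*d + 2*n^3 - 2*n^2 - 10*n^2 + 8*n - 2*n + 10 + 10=d*(12*n^2 - 48*n - 60) + 2*n^3 - 12*n^2 + 6*n + 20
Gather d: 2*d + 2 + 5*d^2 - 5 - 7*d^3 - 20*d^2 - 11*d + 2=-7*d^3 - 15*d^2 - 9*d - 1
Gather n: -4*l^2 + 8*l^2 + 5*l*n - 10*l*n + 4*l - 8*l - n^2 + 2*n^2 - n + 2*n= 4*l^2 - 4*l + n^2 + n*(1 - 5*l)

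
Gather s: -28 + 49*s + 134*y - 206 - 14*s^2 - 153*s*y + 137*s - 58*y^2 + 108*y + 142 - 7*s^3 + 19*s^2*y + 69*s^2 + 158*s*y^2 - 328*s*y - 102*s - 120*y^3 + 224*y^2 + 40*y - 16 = -7*s^3 + s^2*(19*y + 55) + s*(158*y^2 - 481*y + 84) - 120*y^3 + 166*y^2 + 282*y - 108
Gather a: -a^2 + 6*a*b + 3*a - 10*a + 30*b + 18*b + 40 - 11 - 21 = -a^2 + a*(6*b - 7) + 48*b + 8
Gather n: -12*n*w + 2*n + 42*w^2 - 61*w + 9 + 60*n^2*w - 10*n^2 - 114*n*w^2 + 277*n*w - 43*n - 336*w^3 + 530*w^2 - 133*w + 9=n^2*(60*w - 10) + n*(-114*w^2 + 265*w - 41) - 336*w^3 + 572*w^2 - 194*w + 18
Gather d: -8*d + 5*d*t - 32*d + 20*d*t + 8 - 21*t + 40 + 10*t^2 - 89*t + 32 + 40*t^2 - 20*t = d*(25*t - 40) + 50*t^2 - 130*t + 80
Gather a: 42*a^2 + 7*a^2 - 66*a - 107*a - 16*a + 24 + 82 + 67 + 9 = 49*a^2 - 189*a + 182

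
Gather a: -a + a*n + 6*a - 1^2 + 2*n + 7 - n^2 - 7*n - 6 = a*(n + 5) - n^2 - 5*n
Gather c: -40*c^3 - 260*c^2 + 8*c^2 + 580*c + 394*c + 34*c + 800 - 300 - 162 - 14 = -40*c^3 - 252*c^2 + 1008*c + 324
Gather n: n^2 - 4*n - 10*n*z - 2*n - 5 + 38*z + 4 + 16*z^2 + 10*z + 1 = n^2 + n*(-10*z - 6) + 16*z^2 + 48*z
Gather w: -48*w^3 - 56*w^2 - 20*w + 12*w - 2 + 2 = -48*w^3 - 56*w^2 - 8*w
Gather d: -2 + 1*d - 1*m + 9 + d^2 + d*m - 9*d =d^2 + d*(m - 8) - m + 7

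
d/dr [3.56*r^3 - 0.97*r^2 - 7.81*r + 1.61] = 10.68*r^2 - 1.94*r - 7.81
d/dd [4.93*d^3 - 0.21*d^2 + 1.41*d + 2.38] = 14.79*d^2 - 0.42*d + 1.41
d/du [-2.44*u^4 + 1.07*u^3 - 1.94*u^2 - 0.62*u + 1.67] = -9.76*u^3 + 3.21*u^2 - 3.88*u - 0.62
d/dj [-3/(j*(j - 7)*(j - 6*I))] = 3*(j*(j - 7) + j*(j - 6*I) + (j - 7)*(j - 6*I))/(j^2*(j - 7)^2*(j - 6*I)^2)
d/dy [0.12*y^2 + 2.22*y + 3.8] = 0.24*y + 2.22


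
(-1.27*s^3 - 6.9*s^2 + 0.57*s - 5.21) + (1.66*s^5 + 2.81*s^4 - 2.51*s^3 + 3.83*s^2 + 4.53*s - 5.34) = 1.66*s^5 + 2.81*s^4 - 3.78*s^3 - 3.07*s^2 + 5.1*s - 10.55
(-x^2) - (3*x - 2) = -x^2 - 3*x + 2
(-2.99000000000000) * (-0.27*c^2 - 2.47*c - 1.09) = 0.8073*c^2 + 7.3853*c + 3.2591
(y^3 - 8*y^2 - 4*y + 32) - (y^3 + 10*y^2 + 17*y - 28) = -18*y^2 - 21*y + 60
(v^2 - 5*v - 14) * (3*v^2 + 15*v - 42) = 3*v^4 - 159*v^2 + 588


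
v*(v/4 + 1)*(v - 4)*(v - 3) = v^4/4 - 3*v^3/4 - 4*v^2 + 12*v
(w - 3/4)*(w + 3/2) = w^2 + 3*w/4 - 9/8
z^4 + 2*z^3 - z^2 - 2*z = z*(z - 1)*(z + 1)*(z + 2)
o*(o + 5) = o^2 + 5*o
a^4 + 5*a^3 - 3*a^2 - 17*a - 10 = (a - 2)*(a + 1)^2*(a + 5)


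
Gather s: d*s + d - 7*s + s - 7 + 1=d + s*(d - 6) - 6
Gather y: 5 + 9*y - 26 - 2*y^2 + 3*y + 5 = -2*y^2 + 12*y - 16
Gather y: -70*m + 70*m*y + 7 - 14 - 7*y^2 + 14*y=-70*m - 7*y^2 + y*(70*m + 14) - 7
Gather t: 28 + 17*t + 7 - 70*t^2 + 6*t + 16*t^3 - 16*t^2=16*t^3 - 86*t^2 + 23*t + 35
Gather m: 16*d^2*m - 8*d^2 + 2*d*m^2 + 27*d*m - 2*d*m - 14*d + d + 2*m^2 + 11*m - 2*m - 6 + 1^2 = -8*d^2 - 13*d + m^2*(2*d + 2) + m*(16*d^2 + 25*d + 9) - 5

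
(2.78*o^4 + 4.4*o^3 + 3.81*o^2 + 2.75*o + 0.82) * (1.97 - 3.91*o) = -10.8698*o^5 - 11.7274*o^4 - 6.2291*o^3 - 3.2468*o^2 + 2.2113*o + 1.6154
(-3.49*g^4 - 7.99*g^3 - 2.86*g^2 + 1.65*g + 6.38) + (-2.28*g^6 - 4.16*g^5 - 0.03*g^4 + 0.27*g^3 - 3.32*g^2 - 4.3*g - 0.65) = -2.28*g^6 - 4.16*g^5 - 3.52*g^4 - 7.72*g^3 - 6.18*g^2 - 2.65*g + 5.73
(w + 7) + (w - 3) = 2*w + 4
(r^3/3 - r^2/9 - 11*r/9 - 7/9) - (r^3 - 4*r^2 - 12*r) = -2*r^3/3 + 35*r^2/9 + 97*r/9 - 7/9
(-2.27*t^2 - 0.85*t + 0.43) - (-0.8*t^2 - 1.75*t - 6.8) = -1.47*t^2 + 0.9*t + 7.23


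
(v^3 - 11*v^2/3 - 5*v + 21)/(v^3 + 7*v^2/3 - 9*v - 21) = (v - 3)/(v + 3)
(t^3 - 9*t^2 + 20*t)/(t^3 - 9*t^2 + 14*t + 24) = t*(t - 5)/(t^2 - 5*t - 6)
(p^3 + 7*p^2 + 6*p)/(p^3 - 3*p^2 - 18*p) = (p^2 + 7*p + 6)/(p^2 - 3*p - 18)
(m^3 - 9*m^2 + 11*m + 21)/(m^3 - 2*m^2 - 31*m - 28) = (m - 3)/(m + 4)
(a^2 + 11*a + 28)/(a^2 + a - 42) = (a + 4)/(a - 6)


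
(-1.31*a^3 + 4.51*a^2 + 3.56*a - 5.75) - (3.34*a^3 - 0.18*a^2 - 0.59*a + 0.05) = -4.65*a^3 + 4.69*a^2 + 4.15*a - 5.8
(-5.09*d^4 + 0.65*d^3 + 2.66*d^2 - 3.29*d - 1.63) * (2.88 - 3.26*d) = 16.5934*d^5 - 16.7782*d^4 - 6.7996*d^3 + 18.3862*d^2 - 4.1614*d - 4.6944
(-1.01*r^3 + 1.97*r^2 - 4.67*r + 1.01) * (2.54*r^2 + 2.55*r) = -2.5654*r^5 + 2.4283*r^4 - 6.8383*r^3 - 9.3431*r^2 + 2.5755*r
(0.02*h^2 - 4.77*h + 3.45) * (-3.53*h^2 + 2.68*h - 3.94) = -0.0706*h^4 + 16.8917*h^3 - 25.0409*h^2 + 28.0398*h - 13.593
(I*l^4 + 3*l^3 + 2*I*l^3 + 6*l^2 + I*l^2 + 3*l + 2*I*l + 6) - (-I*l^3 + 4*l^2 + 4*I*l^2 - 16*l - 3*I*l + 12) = I*l^4 + 3*l^3 + 3*I*l^3 + 2*l^2 - 3*I*l^2 + 19*l + 5*I*l - 6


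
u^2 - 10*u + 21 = (u - 7)*(u - 3)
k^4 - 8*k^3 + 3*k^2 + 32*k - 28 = (k - 7)*(k - 2)*(k - 1)*(k + 2)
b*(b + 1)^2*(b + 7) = b^4 + 9*b^3 + 15*b^2 + 7*b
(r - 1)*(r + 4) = r^2 + 3*r - 4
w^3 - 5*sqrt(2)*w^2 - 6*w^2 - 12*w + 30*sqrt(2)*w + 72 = (w - 6)*(w - 6*sqrt(2))*(w + sqrt(2))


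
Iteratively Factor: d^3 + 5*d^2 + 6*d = (d + 2)*(d^2 + 3*d) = d*(d + 2)*(d + 3)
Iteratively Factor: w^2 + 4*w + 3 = (w + 1)*(w + 3)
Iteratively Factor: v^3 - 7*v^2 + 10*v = (v)*(v^2 - 7*v + 10) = v*(v - 2)*(v - 5)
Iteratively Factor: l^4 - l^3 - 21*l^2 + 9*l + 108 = (l + 3)*(l^3 - 4*l^2 - 9*l + 36) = (l - 4)*(l + 3)*(l^2 - 9) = (l - 4)*(l - 3)*(l + 3)*(l + 3)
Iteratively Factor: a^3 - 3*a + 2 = (a + 2)*(a^2 - 2*a + 1) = (a - 1)*(a + 2)*(a - 1)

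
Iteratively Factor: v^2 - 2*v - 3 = (v - 3)*(v + 1)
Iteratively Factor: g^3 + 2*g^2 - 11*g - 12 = (g - 3)*(g^2 + 5*g + 4) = (g - 3)*(g + 1)*(g + 4)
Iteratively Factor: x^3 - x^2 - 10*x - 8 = (x - 4)*(x^2 + 3*x + 2) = (x - 4)*(x + 2)*(x + 1)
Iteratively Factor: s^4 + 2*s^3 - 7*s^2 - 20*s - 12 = (s - 3)*(s^3 + 5*s^2 + 8*s + 4) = (s - 3)*(s + 2)*(s^2 + 3*s + 2) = (s - 3)*(s + 2)^2*(s + 1)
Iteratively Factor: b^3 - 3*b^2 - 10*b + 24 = (b - 2)*(b^2 - b - 12) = (b - 2)*(b + 3)*(b - 4)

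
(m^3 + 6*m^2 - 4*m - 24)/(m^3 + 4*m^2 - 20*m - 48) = (m - 2)/(m - 4)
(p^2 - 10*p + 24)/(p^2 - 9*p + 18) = (p - 4)/(p - 3)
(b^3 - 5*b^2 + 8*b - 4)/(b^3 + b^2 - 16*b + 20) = (b - 1)/(b + 5)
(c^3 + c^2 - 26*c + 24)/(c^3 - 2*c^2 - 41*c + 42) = (c - 4)/(c - 7)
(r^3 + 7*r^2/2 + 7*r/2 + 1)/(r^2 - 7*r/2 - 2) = (r^2 + 3*r + 2)/(r - 4)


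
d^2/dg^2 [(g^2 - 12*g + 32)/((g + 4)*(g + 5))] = 6*(-7*g^3 + 12*g^2 + 528*g + 1504)/(g^6 + 27*g^5 + 303*g^4 + 1809*g^3 + 6060*g^2 + 10800*g + 8000)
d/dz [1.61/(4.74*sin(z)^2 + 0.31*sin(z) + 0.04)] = -(15.2628*sin(z) + 0.4991)*cos(z)/(4.74*sin(z)^2 + 0.31*sin(z) + 0.04)^2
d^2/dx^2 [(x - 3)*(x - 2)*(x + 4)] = 6*x - 2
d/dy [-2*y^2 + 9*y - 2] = 9 - 4*y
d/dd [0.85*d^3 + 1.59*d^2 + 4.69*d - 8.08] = 2.55*d^2 + 3.18*d + 4.69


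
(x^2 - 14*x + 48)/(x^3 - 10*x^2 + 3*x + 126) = (x - 8)/(x^2 - 4*x - 21)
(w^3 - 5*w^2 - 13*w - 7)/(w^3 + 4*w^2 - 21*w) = (w^3 - 5*w^2 - 13*w - 7)/(w*(w^2 + 4*w - 21))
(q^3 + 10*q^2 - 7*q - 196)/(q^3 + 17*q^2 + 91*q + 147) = (q - 4)/(q + 3)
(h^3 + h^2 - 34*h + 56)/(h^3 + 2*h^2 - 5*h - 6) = (h^2 + 3*h - 28)/(h^2 + 4*h + 3)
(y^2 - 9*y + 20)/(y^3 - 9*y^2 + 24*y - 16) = (y - 5)/(y^2 - 5*y + 4)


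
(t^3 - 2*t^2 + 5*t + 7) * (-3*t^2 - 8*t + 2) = -3*t^5 - 2*t^4 + 3*t^3 - 65*t^2 - 46*t + 14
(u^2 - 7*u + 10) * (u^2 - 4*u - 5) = u^4 - 11*u^3 + 33*u^2 - 5*u - 50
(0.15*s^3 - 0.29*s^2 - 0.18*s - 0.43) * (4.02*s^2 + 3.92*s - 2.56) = 0.603*s^5 - 0.5778*s^4 - 2.2444*s^3 - 1.6918*s^2 - 1.2248*s + 1.1008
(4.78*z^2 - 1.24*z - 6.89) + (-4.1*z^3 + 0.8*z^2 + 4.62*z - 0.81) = -4.1*z^3 + 5.58*z^2 + 3.38*z - 7.7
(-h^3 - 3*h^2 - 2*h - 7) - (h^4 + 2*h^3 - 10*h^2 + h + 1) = -h^4 - 3*h^3 + 7*h^2 - 3*h - 8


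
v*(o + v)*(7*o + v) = 7*o^2*v + 8*o*v^2 + v^3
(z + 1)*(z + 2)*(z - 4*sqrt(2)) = z^3 - 4*sqrt(2)*z^2 + 3*z^2 - 12*sqrt(2)*z + 2*z - 8*sqrt(2)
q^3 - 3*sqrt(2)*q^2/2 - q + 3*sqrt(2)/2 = (q - 1)*(q + 1)*(q - 3*sqrt(2)/2)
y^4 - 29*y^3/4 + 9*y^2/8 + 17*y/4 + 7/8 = (y - 7)*(y - 1)*(y + 1/4)*(y + 1/2)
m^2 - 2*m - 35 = (m - 7)*(m + 5)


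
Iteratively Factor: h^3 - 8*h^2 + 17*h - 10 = (h - 5)*(h^2 - 3*h + 2) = (h - 5)*(h - 2)*(h - 1)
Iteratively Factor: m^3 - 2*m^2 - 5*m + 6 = (m - 3)*(m^2 + m - 2) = (m - 3)*(m + 2)*(m - 1)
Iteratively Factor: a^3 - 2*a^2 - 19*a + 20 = (a + 4)*(a^2 - 6*a + 5) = (a - 5)*(a + 4)*(a - 1)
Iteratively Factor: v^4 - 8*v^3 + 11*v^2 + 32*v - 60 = (v - 2)*(v^3 - 6*v^2 - v + 30) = (v - 5)*(v - 2)*(v^2 - v - 6) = (v - 5)*(v - 2)*(v + 2)*(v - 3)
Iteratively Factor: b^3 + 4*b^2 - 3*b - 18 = (b - 2)*(b^2 + 6*b + 9) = (b - 2)*(b + 3)*(b + 3)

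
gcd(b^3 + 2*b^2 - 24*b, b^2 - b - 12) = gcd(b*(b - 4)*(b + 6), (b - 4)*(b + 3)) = b - 4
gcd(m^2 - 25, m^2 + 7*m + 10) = m + 5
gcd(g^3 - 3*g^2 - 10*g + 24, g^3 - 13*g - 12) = g^2 - g - 12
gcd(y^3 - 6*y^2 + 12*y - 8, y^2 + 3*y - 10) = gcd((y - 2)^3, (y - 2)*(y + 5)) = y - 2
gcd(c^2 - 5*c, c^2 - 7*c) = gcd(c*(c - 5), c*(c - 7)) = c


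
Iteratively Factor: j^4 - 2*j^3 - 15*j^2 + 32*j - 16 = (j + 4)*(j^3 - 6*j^2 + 9*j - 4) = (j - 1)*(j + 4)*(j^2 - 5*j + 4) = (j - 4)*(j - 1)*(j + 4)*(j - 1)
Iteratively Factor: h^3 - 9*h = (h)*(h^2 - 9) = h*(h - 3)*(h + 3)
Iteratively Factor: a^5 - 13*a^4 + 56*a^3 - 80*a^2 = (a)*(a^4 - 13*a^3 + 56*a^2 - 80*a) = a*(a - 4)*(a^3 - 9*a^2 + 20*a) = a*(a - 5)*(a - 4)*(a^2 - 4*a) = a^2*(a - 5)*(a - 4)*(a - 4)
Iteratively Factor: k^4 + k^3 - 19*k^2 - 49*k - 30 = (k + 2)*(k^3 - k^2 - 17*k - 15) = (k - 5)*(k + 2)*(k^2 + 4*k + 3) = (k - 5)*(k + 2)*(k + 3)*(k + 1)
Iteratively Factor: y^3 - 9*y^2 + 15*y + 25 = (y - 5)*(y^2 - 4*y - 5) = (y - 5)^2*(y + 1)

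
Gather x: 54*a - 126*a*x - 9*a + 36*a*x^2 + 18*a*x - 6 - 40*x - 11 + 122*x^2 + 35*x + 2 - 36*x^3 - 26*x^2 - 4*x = 45*a - 36*x^3 + x^2*(36*a + 96) + x*(-108*a - 9) - 15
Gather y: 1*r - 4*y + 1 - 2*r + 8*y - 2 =-r + 4*y - 1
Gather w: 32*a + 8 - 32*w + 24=32*a - 32*w + 32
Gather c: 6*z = 6*z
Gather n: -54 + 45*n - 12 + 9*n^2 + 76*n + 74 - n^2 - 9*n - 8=8*n^2 + 112*n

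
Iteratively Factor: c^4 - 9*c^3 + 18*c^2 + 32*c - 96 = (c - 4)*(c^3 - 5*c^2 - 2*c + 24) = (c - 4)*(c + 2)*(c^2 - 7*c + 12) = (c - 4)^2*(c + 2)*(c - 3)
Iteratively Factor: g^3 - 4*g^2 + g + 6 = (g - 3)*(g^2 - g - 2) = (g - 3)*(g - 2)*(g + 1)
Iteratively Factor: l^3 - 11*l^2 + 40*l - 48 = (l - 4)*(l^2 - 7*l + 12) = (l - 4)*(l - 3)*(l - 4)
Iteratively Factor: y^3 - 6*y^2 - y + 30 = (y + 2)*(y^2 - 8*y + 15) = (y - 5)*(y + 2)*(y - 3)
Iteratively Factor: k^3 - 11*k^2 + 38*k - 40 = (k - 5)*(k^2 - 6*k + 8) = (k - 5)*(k - 4)*(k - 2)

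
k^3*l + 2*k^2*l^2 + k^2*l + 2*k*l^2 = k*(k + 2*l)*(k*l + l)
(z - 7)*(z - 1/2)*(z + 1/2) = z^3 - 7*z^2 - z/4 + 7/4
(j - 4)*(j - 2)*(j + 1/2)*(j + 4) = j^4 - 3*j^3/2 - 17*j^2 + 24*j + 16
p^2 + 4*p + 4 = (p + 2)^2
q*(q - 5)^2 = q^3 - 10*q^2 + 25*q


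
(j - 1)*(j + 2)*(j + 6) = j^3 + 7*j^2 + 4*j - 12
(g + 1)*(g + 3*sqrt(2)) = g^2 + g + 3*sqrt(2)*g + 3*sqrt(2)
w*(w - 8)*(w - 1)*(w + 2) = w^4 - 7*w^3 - 10*w^2 + 16*w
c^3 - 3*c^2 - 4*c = c*(c - 4)*(c + 1)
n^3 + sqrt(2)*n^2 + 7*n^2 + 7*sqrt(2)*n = n*(n + 7)*(n + sqrt(2))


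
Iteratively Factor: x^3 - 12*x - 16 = (x - 4)*(x^2 + 4*x + 4) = (x - 4)*(x + 2)*(x + 2)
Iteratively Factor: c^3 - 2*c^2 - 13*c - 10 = (c - 5)*(c^2 + 3*c + 2) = (c - 5)*(c + 1)*(c + 2)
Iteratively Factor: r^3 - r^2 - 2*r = (r)*(r^2 - r - 2) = r*(r + 1)*(r - 2)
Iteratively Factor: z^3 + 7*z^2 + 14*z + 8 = (z + 1)*(z^2 + 6*z + 8) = (z + 1)*(z + 2)*(z + 4)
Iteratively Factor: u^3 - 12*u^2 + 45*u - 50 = (u - 2)*(u^2 - 10*u + 25) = (u - 5)*(u - 2)*(u - 5)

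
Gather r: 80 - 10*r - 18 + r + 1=63 - 9*r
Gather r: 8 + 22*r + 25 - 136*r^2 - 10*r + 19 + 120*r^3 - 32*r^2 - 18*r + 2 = 120*r^3 - 168*r^2 - 6*r + 54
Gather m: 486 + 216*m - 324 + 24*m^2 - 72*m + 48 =24*m^2 + 144*m + 210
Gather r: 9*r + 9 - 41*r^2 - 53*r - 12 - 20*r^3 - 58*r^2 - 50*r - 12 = -20*r^3 - 99*r^2 - 94*r - 15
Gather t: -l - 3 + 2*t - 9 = -l + 2*t - 12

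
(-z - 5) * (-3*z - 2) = 3*z^2 + 17*z + 10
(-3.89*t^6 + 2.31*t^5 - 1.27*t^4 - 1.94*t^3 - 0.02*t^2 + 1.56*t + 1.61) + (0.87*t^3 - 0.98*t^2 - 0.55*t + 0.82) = -3.89*t^6 + 2.31*t^5 - 1.27*t^4 - 1.07*t^3 - 1.0*t^2 + 1.01*t + 2.43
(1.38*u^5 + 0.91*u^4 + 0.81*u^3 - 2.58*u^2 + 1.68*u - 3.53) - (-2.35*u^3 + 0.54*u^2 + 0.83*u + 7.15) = 1.38*u^5 + 0.91*u^4 + 3.16*u^3 - 3.12*u^2 + 0.85*u - 10.68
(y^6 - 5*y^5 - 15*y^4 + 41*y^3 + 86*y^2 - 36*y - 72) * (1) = y^6 - 5*y^5 - 15*y^4 + 41*y^3 + 86*y^2 - 36*y - 72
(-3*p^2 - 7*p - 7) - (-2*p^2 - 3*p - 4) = -p^2 - 4*p - 3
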